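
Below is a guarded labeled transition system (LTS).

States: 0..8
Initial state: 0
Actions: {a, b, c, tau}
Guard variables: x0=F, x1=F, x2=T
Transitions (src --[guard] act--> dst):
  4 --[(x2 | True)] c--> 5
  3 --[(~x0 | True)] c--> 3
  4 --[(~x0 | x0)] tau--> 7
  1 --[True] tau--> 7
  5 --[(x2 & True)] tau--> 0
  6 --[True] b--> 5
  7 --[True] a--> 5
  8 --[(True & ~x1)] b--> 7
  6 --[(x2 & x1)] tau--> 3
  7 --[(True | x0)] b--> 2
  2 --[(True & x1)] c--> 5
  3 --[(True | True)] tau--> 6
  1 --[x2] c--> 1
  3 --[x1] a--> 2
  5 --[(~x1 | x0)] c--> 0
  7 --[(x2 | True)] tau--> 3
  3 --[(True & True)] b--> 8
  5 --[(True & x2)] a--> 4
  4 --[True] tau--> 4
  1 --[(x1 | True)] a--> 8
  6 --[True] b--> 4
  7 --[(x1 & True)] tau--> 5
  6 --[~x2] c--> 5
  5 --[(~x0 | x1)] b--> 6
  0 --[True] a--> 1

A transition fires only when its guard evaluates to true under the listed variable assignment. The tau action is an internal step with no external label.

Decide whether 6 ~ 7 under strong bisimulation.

Answer: NOT BISIMILAR

Trace:
Refine partition for ~:
  round 0: {{0,1,2,3,4,5,6,7,8}}
  round 1: {{0},{1},{2},{3},{4},{5},{6,8},{7}}
  round 2: {{0},{1},{2},{3},{4},{5},{6},{7},{8}}
9 equivalence class(es) (converged in 3)
6∈{6}, 7∈{7}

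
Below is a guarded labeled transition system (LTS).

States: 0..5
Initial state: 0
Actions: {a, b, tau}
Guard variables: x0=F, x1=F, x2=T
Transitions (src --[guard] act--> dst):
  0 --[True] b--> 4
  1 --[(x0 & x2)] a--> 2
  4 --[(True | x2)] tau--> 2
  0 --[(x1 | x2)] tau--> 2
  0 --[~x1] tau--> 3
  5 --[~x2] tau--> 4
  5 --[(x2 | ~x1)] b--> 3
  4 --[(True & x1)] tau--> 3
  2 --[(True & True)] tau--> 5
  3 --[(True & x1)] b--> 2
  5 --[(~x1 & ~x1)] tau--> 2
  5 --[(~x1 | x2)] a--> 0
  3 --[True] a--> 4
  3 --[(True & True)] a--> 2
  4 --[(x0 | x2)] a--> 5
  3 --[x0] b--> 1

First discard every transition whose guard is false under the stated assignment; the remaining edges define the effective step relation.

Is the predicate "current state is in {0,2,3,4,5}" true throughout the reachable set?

Answer: INVARIANT HOLDS

Analysis:
Inv-set: {0,2,3,4,5}
Reach set: {0,2,3,4,5}
  0: safe
  2: safe
  3: safe
  4: safe
  5: safe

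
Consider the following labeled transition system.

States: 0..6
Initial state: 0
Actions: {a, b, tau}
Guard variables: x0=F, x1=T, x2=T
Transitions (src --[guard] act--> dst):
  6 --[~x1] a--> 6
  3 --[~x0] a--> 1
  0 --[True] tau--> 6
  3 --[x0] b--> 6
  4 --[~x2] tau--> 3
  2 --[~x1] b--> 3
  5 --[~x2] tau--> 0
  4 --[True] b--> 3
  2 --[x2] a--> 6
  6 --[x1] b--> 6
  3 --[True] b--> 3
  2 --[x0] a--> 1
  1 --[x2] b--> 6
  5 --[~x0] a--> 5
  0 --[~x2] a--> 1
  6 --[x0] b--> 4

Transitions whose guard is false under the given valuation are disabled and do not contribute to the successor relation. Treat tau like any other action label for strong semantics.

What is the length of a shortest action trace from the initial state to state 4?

Answer: UNREACHABLE

Trace:
Breadth-first toward 4:
  Layer 0: {0}
  Layer 1: {6}
4 never appears.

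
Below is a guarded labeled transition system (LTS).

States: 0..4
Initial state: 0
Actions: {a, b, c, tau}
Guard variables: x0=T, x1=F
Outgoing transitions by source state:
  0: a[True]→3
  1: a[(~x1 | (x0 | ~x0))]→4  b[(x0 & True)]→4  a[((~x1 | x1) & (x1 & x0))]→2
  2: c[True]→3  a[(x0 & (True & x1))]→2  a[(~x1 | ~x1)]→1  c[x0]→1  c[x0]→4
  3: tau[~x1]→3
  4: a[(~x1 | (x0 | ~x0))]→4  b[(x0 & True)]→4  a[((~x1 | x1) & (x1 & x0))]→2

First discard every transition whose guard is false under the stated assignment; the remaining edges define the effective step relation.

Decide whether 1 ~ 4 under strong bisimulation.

Answer: BISIMILAR

Trace:
Refine partition for ~:
  P[0] = {{0,1,2,3,4}}
  P[1] = {{0},{1,4},{2},{3}}
Fixed point at round 2; 4 class(es).
[1]={1,4}  [4]={1,4}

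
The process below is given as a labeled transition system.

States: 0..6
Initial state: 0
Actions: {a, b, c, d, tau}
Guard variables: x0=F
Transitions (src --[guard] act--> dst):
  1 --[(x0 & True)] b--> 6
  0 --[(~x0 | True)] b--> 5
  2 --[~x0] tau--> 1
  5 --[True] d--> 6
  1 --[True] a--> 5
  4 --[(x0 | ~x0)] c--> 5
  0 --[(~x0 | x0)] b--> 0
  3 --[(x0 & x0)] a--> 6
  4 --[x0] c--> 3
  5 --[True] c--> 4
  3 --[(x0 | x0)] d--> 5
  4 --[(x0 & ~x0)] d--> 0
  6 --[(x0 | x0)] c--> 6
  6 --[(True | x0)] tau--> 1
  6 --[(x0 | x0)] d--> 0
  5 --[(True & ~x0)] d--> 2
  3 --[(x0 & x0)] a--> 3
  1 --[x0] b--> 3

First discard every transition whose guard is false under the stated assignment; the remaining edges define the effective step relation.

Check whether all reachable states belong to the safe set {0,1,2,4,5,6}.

Answer: INVARIANT HOLDS

Trace:
Inv-set: {0,1,2,4,5,6}
Reachable = {0,1,2,4,5,6}
  0: ok
  1: ok
  2: ok
  4: ok
  5: ok
  6: ok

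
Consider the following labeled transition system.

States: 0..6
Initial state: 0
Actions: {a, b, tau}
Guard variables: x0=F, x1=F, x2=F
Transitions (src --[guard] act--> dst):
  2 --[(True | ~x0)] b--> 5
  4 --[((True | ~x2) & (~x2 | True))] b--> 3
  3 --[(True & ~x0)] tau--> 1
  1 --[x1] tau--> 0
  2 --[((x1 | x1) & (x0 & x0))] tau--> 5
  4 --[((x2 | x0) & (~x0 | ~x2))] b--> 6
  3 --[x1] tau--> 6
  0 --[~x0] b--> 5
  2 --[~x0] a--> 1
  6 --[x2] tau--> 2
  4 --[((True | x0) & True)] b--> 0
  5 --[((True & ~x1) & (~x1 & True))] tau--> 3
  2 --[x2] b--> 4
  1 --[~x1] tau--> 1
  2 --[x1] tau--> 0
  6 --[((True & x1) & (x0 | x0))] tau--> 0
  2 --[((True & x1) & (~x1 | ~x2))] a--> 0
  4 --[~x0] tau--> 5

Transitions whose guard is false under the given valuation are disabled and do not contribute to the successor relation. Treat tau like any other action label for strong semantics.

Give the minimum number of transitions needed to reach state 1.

Answer: 3

Working:
BFS to 1:
  Layer 0: {0}
  Layer 1: {5}
  Layer 2: {3}
  Layer 3: {1}
first hit 1 at d=3 via b·tau·tau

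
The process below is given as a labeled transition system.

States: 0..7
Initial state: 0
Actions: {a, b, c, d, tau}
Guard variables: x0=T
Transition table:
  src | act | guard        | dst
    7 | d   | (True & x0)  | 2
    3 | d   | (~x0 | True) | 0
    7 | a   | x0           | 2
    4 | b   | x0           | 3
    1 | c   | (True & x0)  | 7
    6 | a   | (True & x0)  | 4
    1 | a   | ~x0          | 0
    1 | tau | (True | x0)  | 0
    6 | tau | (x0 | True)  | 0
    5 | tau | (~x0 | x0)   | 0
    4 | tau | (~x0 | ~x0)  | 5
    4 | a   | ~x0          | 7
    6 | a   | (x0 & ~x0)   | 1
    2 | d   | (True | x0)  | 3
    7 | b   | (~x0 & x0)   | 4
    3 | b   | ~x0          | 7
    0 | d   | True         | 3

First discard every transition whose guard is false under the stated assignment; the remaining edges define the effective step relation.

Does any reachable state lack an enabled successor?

Answer: DEADLOCK-FREE

Trace:
Reachable = {0,3}
  0: d→3  [1 out]
  3: d→0  [1 out]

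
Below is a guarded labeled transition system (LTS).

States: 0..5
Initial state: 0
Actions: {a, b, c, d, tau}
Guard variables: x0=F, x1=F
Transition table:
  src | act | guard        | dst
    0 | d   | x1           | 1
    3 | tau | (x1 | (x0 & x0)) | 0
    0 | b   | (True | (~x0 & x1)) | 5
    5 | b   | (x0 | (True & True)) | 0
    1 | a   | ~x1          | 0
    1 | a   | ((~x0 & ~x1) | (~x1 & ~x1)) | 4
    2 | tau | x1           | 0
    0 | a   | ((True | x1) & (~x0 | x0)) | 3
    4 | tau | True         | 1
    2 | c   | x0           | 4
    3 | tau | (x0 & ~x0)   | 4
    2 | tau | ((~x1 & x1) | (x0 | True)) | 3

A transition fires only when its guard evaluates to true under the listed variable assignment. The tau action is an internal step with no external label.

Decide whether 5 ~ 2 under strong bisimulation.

Answer: NOT BISIMILAR

Working:
Bisimulation quotient by refinement:
  P[0] = {{0,1,2,3,4,5}}
  P[1] = {{0},{1},{2,4},{3},{5}}
  P[2] = {{0},{1},{2},{3},{4},{5}}
6 equivalence class(es) (converged in 3)
5∈{5}, 2∈{2}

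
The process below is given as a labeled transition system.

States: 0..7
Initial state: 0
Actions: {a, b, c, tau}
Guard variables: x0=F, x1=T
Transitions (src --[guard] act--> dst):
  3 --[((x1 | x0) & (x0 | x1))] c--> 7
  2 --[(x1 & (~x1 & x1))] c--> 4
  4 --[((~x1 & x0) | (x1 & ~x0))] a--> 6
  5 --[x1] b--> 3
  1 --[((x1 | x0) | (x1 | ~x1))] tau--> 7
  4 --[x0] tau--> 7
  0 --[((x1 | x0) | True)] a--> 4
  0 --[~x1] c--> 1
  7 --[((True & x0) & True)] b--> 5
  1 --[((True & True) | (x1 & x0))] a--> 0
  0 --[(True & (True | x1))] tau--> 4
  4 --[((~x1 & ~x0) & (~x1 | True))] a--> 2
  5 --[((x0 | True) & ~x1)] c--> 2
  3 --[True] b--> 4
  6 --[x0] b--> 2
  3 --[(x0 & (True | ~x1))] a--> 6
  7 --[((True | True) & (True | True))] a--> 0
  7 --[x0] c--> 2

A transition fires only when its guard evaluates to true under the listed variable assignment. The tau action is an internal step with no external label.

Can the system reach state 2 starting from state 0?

Answer: UNREACHABLE

Working:
9 transition(s) survive guard evaluation.
Layer 0: {0}
Layer 1: {4}  cumulative {0,4}
Layer 2: {6}  cumulative {0,4,6}
R = {0,4,6}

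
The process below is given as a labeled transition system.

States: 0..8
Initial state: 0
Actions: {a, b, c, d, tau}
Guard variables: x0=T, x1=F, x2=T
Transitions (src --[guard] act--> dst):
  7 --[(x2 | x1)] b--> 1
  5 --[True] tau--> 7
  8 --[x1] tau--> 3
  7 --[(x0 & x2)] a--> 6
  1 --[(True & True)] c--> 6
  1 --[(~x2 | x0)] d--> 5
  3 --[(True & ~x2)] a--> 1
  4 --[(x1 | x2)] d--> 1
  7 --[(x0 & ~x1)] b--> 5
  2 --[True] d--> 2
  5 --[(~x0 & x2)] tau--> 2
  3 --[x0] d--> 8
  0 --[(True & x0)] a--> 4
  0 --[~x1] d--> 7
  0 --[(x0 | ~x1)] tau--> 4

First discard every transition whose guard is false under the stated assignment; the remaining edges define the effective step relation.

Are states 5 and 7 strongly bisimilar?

Answer: NOT BISIMILAR

Working:
Bisimulation quotient by refinement:
  round 0: {{0,1,2,3,4,5,6,7,8}}
  round 1: {{0},{1},{2,3,4},{5},{6,8},{7}}
  round 2: {{0},{1},{2},{3},{4},{5},{6,8},{7}}
stable after 3 split(s): 8 block(s)
class of 5: {5}; class of 7: {7}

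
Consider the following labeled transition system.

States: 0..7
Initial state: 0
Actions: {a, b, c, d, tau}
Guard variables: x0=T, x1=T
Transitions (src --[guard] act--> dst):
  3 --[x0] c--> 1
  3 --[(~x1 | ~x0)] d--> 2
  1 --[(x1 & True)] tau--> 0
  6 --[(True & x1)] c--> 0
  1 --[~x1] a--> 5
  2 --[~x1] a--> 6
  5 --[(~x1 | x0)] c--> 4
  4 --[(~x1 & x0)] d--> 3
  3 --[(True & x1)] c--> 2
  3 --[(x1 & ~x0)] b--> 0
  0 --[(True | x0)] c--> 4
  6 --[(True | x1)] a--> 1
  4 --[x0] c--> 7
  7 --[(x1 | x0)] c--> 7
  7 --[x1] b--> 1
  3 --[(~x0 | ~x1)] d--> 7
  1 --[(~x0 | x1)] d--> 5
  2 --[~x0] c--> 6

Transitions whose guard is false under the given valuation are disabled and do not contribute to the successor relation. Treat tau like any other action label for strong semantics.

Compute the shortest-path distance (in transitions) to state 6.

Layered search for 6:
  Layer 0: {0}
  Layer 1: {4}
  Layer 2: {7}
  Layer 3: {1}
  Layer 4: {5}
6 never appears.

Answer: UNREACHABLE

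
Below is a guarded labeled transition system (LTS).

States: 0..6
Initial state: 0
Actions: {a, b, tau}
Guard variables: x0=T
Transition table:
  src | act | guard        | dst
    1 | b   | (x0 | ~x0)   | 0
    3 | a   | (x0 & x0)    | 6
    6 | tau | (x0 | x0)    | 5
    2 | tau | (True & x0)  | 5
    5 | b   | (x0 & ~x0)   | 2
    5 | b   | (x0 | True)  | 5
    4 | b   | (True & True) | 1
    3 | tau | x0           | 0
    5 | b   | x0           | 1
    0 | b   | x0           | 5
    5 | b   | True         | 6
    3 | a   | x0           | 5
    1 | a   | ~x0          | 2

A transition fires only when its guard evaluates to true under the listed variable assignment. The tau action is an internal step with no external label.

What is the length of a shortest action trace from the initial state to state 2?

Layered search for 2:
  Layer 0: {0}
  Layer 1: {5}
  Layer 2: {1,6}
2 never appears.

Answer: UNREACHABLE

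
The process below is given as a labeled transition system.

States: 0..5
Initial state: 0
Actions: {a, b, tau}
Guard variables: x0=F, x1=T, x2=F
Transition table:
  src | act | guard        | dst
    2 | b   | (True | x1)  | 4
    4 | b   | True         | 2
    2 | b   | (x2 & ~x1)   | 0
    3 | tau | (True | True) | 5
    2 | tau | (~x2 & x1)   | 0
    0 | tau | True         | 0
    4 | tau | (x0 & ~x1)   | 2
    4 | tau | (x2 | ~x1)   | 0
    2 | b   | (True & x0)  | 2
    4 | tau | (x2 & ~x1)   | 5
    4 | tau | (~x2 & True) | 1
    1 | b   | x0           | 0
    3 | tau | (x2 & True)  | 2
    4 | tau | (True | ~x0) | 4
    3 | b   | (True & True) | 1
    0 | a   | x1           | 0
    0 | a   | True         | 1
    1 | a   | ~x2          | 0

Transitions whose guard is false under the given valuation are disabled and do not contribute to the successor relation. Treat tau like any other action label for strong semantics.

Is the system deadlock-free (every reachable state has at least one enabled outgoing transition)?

R = {0,1}
  0: a→0  a→1  tau→0  [3 exit(s)]
  1: a→0  [1 exit(s)]

Answer: DEADLOCK-FREE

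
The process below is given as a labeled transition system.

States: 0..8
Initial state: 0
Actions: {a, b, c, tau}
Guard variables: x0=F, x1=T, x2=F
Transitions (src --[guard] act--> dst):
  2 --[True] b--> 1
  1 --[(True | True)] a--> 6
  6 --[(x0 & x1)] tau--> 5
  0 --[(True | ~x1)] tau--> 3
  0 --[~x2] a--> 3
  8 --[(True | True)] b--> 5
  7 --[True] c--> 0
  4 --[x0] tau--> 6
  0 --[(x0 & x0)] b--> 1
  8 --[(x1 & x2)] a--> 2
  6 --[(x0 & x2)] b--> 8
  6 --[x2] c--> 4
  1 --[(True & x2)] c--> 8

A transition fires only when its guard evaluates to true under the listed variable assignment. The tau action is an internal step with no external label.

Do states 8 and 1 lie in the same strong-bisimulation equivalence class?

Compute ~ classes (split until stable):
  round 0: {{0,1,2,3,4,5,6,7,8}}
  round 1: {{0},{1},{2,8},{3,4,5,6},{7}}
  round 2: {{0},{1},{2},{3,4,5,6},{7},{8}}
Fixed point at round 3; 6 class(es).
class of 8: {8}; class of 1: {1}

Answer: NOT BISIMILAR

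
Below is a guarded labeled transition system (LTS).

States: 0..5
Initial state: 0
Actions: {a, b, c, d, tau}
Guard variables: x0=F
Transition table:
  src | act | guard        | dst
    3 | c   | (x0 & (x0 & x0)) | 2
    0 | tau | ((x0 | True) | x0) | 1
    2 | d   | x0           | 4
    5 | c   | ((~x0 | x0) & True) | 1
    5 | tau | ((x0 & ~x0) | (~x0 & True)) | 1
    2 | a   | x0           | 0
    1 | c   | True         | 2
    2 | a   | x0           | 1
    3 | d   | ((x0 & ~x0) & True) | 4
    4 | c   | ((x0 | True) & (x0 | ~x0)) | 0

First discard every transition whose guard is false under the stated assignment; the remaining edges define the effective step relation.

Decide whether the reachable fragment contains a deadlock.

R = {0,1,2}
  0: tau→1  [1 out]
  1: c→2  [1 out]
  2: ∅  [STUCK]
trace reaching 2: tau·c

Answer: DEADLOCK at state 2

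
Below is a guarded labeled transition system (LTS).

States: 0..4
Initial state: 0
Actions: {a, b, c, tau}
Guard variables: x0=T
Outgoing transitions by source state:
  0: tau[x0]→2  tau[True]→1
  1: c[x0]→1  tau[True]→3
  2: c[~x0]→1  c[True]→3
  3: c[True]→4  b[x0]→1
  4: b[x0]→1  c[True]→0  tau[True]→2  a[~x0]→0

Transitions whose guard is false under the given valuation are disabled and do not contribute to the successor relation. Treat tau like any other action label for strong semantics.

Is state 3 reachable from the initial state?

Guard filter leaves 10 enabled edge(s).
Layer 0: {0}
Layer 1: {1,2}  total {0,1,2}
Layer 2: {3}  total {0,1,2,3}
Layer 3: {4}  total {0,1,2,3,4}
Reach set: {0,1,2,3,4}
Path to 3: tau·tau

Answer: REACHABLE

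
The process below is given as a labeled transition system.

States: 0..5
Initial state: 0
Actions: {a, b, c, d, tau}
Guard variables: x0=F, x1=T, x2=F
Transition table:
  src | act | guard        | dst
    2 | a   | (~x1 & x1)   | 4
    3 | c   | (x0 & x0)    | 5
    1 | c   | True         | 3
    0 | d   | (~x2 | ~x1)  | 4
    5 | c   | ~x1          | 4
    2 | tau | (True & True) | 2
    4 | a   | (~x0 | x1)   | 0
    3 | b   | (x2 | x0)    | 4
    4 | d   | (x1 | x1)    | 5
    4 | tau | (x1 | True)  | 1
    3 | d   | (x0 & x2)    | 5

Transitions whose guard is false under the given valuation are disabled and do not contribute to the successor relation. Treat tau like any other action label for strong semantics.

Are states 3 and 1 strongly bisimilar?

Answer: NOT BISIMILAR

Analysis:
Bisimulation quotient by refinement:
  P[0] = {{0,1,2,3,4,5}}
  P[1] = {{0},{1},{2},{3,5},{4}}
Fixed point at round 2; 5 class(es).
3∈{3,5}, 1∈{1}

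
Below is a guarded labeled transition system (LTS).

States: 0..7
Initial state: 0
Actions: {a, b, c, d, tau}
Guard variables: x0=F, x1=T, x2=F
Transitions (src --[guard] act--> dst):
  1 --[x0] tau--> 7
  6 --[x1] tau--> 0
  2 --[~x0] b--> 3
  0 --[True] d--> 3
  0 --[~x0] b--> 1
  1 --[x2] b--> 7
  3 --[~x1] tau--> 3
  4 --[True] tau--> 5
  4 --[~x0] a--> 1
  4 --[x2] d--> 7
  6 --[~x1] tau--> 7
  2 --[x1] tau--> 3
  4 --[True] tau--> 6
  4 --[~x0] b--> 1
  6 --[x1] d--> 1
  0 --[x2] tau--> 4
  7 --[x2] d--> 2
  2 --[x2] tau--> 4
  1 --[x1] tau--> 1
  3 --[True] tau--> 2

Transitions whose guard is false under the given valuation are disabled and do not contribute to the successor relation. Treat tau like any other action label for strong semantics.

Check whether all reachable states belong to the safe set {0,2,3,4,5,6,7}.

Answer: INVARIANT VIOLATED at state 1

Trace:
Safe = {0,2,3,4,5,6,7}
Reach set: {0,1,2,3}
  0: ok
  1: outside
  2: ok
  3: ok
counterexample path to 1: b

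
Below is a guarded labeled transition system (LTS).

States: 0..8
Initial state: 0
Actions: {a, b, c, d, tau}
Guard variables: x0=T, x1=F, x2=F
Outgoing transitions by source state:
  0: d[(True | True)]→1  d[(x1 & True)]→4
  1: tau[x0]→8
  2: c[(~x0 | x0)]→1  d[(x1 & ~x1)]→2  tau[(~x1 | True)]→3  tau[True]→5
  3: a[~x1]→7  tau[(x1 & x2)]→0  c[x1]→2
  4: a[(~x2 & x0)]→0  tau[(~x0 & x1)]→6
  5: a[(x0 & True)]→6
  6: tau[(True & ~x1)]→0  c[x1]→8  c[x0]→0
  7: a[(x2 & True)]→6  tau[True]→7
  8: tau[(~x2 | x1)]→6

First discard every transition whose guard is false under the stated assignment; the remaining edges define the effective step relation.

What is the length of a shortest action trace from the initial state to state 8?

BFS to 8:
  depth 0: {0}
  depth 1: {1}
  depth 2: {8}
depth(8)=2, e.g. d·tau

Answer: 2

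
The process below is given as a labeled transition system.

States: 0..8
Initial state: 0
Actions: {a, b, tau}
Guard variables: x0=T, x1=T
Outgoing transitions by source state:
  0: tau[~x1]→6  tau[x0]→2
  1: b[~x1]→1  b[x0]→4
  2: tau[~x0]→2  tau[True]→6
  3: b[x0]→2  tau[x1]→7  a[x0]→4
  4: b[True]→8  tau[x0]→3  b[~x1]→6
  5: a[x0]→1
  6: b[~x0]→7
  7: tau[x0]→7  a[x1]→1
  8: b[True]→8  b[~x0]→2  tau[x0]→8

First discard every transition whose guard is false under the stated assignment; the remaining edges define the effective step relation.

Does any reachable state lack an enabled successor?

Answer: DEADLOCK at state 6

Trace:
Reachable = {0,2,6}
  0: tau→2  [deg 1]
  2: tau→6  [deg 1]
  6: ∅  [no exit]
trace reaching 6: tau·tau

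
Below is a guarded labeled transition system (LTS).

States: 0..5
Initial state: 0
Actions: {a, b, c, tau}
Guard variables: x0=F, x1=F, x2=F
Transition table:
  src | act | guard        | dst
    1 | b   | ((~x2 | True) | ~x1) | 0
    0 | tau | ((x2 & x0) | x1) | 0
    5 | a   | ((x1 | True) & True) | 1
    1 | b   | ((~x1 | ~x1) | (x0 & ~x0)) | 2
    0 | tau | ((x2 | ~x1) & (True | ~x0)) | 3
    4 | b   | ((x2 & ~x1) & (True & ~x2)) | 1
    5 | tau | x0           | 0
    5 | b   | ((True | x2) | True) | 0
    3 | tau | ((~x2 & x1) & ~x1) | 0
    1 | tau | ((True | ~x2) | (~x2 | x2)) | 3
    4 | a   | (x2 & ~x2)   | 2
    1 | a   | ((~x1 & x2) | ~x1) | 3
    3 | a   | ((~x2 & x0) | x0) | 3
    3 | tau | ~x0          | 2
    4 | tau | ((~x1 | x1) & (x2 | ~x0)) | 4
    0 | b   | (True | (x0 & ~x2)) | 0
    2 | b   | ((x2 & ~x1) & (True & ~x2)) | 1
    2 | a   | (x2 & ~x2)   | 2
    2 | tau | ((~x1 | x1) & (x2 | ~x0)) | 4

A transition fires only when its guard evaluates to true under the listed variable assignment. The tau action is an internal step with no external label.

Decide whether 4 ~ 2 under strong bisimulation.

Compute ~ classes (split until stable):
  π0 = {{0,1,2,3,4,5}}
  π1 = {{0},{1},{2,3,4},{5}}
stable after 2 split(s): 4 block(s)
class of 4: {2,3,4}; class of 2: {2,3,4}

Answer: BISIMILAR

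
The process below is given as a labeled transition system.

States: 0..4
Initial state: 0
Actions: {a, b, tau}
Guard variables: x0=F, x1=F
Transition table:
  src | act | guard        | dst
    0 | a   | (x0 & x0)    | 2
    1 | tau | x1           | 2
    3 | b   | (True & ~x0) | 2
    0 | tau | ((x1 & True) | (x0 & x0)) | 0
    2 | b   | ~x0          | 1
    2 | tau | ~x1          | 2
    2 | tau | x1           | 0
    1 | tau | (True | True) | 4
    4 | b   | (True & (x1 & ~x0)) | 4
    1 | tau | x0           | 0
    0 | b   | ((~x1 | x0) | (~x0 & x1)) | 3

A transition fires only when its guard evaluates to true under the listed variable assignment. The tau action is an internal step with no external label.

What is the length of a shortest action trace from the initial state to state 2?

BFS to 2:
  Layer 0: {0}
  Layer 1: {3}
  Layer 2: {2}
first hit 2 at d=2 via b·b

Answer: 2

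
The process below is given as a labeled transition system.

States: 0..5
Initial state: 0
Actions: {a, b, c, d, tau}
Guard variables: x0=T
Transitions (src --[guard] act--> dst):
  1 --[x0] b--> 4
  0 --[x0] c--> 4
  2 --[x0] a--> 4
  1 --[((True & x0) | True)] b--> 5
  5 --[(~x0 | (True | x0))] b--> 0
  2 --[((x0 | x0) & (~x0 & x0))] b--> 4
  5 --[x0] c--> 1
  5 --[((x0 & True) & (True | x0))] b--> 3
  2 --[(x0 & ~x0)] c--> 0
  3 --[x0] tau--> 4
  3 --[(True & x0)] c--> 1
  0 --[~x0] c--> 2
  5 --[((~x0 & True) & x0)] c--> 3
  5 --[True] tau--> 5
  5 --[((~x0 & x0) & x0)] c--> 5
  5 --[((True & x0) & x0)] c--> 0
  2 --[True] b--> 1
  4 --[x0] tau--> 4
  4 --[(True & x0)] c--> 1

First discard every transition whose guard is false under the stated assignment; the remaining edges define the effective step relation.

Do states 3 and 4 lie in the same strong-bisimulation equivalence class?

Refine partition for ~:
  π0 = {{0,1,2,3,4,5}}
  π1 = {{0},{1},{2},{3,4},{5}}
Fixed point at round 2; 5 class(es).
[3]={3,4}  [4]={3,4}

Answer: BISIMILAR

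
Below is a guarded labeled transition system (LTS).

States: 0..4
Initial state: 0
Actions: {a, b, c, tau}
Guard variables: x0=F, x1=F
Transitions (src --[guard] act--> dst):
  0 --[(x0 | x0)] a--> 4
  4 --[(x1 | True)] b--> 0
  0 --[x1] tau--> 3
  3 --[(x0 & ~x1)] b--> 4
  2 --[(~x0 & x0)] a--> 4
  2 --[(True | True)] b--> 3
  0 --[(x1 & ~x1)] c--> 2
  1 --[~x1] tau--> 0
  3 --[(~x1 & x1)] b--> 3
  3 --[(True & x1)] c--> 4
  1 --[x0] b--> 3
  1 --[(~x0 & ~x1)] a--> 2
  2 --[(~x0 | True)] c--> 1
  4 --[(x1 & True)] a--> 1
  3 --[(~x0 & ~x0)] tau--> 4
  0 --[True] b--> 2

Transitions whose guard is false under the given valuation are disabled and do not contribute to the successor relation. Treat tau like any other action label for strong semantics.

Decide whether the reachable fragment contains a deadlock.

R = {0,1,2,3,4}
  0: b→2  [1 out]
  1: a→2  tau→0  [2 out]
  2: b→3  c→1  [2 out]
  3: tau→4  [1 out]
  4: b→0  [1 out]

Answer: DEADLOCK-FREE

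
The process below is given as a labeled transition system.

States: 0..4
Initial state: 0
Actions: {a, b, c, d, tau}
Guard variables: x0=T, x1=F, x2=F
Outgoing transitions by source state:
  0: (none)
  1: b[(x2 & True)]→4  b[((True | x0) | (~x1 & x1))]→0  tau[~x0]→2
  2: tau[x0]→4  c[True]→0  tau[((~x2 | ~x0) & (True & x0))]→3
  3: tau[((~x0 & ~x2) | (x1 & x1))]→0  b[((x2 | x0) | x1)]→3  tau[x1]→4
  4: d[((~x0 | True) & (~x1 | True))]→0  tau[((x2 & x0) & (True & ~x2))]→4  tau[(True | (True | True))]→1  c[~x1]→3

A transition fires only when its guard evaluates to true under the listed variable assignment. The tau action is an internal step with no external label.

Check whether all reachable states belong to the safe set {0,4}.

Inv-set: {0,4}
Reachable = {0}
  0: ok

Answer: INVARIANT HOLDS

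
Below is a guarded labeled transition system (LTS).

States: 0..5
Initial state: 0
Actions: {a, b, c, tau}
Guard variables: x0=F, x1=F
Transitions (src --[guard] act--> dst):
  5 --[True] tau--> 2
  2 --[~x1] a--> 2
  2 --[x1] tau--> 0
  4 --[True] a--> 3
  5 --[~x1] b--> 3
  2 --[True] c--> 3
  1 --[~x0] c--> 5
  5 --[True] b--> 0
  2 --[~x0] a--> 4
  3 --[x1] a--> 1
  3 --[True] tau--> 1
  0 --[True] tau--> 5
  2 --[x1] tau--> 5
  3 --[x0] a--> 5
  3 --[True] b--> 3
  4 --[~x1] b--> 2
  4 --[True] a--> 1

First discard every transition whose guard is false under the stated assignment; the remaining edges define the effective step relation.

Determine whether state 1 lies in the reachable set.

Answer: REACHABLE

Working:
Guard filter leaves 13 enabled edge(s).
depth 0: {0}
depth 1: {5}  total {0,5}
depth 2: {2,3}  total {0,2,3,5}
depth 3: {1,4}  total {0,1,2,3,4,5}
Reachable = {0,1,2,3,4,5}
trace reaching 1: tau·b·tau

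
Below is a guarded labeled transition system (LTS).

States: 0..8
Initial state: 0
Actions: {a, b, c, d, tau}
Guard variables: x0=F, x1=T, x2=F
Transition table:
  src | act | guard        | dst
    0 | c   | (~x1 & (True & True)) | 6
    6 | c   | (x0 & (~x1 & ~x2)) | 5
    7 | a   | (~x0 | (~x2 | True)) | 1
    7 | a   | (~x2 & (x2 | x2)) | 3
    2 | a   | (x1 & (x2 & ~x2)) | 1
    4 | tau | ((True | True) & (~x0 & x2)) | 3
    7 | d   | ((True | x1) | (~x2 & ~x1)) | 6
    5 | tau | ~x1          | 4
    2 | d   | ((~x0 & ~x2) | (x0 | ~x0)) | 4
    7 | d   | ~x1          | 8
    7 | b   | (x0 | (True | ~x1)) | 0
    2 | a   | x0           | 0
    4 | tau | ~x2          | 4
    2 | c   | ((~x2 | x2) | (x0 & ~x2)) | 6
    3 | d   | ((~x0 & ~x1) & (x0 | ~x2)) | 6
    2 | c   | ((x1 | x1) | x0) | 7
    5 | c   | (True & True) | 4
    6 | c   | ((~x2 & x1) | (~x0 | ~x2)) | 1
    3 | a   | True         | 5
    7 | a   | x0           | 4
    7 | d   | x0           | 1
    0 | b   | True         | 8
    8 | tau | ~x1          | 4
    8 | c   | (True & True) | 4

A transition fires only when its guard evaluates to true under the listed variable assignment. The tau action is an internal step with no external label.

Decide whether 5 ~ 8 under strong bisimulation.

Refine partition for ~:
  P[0] = {{0,1,2,3,4,5,6,7,8}}
  P[1] = {{0},{1},{2},{3},{4},{5,6,8},{7}}
  P[2] = {{0},{1},{2},{3},{4},{5,8},{6},{7}}
stable after 3 split(s): 8 block(s)
class of 5: {5,8}; class of 8: {5,8}

Answer: BISIMILAR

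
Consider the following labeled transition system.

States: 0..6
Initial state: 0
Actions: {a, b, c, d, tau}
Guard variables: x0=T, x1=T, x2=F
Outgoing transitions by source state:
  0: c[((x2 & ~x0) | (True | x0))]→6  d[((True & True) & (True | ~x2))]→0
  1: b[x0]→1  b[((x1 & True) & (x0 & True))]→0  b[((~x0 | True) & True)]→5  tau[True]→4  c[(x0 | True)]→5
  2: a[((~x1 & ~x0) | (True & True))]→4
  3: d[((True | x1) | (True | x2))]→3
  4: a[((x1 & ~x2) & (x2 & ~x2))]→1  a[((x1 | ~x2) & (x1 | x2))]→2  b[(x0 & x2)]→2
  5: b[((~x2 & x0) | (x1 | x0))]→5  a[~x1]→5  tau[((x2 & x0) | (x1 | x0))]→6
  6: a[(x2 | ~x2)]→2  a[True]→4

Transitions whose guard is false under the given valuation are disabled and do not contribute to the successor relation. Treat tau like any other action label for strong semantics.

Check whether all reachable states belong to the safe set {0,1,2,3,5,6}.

Answer: INVARIANT VIOLATED at state 4

Trace:
Inv-set: {0,1,2,3,5,6}
Reachable = {0,2,4,6}
  0: ✓
  2: ✓
  4: ✗ unsafe
  6: ✓
witness against invariant: c·a → 4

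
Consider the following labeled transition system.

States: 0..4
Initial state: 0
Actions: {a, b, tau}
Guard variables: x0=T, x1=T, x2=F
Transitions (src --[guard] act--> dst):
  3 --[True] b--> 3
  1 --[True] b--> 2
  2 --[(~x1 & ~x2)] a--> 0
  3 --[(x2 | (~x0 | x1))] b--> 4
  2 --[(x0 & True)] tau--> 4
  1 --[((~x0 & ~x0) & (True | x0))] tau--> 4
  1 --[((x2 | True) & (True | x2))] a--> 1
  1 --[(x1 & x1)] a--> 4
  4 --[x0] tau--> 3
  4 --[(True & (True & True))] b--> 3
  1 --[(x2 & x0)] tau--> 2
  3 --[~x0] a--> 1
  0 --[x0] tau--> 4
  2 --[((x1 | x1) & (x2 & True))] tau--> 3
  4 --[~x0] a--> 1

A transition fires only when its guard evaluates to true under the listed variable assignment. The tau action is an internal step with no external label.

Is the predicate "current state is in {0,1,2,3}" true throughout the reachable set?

Inv-set: {0,1,2,3}
Reach set: {0,3,4}
  0: safe
  3: safe
  4: ✗ unsafe
counterexample path to 4: tau

Answer: INVARIANT VIOLATED at state 4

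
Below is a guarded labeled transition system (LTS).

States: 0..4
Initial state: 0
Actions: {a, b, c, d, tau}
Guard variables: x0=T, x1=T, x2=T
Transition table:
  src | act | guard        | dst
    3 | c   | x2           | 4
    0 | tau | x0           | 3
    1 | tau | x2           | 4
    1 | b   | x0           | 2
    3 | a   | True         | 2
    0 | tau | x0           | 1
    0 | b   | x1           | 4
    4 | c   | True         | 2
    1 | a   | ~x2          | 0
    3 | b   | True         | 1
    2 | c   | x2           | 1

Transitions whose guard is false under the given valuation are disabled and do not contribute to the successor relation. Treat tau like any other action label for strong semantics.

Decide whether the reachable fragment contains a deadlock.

Answer: DEADLOCK-FREE

Working:
Reachable = {0,1,2,3,4}
  0: b→4  tau→1  tau→3  [3 out]
  1: b→2  tau→4  [2 out]
  2: c→1  [1 out]
  3: a→2  b→1  c→4  [3 out]
  4: c→2  [1 out]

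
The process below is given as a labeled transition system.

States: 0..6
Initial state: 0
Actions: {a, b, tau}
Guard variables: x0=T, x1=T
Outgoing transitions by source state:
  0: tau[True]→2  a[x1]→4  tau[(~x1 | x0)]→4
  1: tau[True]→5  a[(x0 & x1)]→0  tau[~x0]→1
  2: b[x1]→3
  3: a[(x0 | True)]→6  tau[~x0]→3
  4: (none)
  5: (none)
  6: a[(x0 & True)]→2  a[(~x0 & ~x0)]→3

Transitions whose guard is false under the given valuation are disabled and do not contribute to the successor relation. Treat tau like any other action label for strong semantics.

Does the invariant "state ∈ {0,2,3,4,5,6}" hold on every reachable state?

Safe = {0,2,3,4,5,6}
Reach set: {0,2,3,4,6}
  0: safe
  2: safe
  3: safe
  4: safe
  6: safe

Answer: INVARIANT HOLDS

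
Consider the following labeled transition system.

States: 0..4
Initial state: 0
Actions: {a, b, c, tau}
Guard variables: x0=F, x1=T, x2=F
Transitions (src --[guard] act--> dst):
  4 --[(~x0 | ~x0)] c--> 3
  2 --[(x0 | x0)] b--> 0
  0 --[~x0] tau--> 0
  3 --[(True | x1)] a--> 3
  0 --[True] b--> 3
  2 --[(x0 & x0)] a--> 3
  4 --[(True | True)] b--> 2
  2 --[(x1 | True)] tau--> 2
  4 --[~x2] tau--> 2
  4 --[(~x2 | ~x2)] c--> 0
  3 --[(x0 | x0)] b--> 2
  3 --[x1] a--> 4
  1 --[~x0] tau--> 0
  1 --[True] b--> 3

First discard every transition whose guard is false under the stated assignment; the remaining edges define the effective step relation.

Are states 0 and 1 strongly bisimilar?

Compute ~ classes (split until stable):
  π0 = {{0,1,2,3,4}}
  π1 = {{0,1},{2},{3},{4}}
Fixed point at round 2; 4 class(es).
0∈{0,1}, 1∈{0,1}

Answer: BISIMILAR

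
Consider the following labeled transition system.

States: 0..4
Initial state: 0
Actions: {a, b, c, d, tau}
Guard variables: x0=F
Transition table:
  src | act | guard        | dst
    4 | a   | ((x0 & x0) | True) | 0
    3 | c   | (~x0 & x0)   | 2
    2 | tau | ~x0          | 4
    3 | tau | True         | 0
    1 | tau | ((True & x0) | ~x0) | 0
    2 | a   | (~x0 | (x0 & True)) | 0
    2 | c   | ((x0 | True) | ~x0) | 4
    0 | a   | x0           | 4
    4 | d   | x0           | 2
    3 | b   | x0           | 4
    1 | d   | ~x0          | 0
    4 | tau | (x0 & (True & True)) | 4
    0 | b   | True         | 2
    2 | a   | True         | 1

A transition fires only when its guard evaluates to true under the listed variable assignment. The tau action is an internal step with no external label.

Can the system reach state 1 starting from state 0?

Answer: REACHABLE

Working:
9 transition(s) survive guard evaluation.
L0 = {0}
L1 = {2}  total {0,2}
L2 = {1,4}  total {0,1,2,4}
R = {0,1,2,4}
Path to 1: b·a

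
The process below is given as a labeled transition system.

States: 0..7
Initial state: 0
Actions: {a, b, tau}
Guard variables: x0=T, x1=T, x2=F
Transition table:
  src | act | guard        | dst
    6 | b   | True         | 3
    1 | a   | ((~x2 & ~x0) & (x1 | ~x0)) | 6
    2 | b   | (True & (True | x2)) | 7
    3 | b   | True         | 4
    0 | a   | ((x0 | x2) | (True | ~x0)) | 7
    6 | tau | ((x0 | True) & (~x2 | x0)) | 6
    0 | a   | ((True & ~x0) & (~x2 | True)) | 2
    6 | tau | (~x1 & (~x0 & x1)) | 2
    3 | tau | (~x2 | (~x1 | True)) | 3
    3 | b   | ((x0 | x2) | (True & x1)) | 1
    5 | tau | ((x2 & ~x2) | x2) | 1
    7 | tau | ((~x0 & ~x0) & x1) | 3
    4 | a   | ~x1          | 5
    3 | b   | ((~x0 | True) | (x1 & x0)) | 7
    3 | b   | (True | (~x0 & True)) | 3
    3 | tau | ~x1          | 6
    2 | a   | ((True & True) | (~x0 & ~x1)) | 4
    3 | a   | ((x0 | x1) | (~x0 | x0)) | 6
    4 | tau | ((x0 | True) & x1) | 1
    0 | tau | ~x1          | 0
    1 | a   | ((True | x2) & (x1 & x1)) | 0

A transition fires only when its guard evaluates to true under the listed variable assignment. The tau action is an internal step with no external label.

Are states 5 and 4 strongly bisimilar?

Compute ~ classes (split until stable):
  π0 = {{0,1,2,3,4,5,6,7}}
  π1 = {{0,1},{2},{3},{4},{5,7},{6}}
  π2 = {{0},{1},{2},{3},{4},{5,7},{6}}
7 equivalence class(es) (converged in 3)
class of 5: {5,7}; class of 4: {4}

Answer: NOT BISIMILAR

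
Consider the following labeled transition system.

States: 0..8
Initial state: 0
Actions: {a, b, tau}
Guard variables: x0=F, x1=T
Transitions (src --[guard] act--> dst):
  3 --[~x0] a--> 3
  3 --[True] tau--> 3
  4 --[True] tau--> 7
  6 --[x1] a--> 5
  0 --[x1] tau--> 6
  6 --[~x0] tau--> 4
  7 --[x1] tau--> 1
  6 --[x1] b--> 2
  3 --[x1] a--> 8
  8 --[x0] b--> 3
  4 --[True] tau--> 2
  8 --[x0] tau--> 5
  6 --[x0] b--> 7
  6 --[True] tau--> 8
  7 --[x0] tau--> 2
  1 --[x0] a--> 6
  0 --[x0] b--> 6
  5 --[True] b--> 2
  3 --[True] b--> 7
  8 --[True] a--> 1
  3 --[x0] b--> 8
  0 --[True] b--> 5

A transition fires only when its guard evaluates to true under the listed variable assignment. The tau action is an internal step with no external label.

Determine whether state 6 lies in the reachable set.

Guard filter leaves 15 enabled edge(s).
L0 = {0}
L1 = {5,6}  total {0,5,6}
L2 = {2,4,8}  total {0,2,4,5,6,8}
L3 = {1,7}  total {0,1,2,4,5,6,7,8}
Reachable = {0,1,2,4,5,6,7,8}
witness 6: tau

Answer: REACHABLE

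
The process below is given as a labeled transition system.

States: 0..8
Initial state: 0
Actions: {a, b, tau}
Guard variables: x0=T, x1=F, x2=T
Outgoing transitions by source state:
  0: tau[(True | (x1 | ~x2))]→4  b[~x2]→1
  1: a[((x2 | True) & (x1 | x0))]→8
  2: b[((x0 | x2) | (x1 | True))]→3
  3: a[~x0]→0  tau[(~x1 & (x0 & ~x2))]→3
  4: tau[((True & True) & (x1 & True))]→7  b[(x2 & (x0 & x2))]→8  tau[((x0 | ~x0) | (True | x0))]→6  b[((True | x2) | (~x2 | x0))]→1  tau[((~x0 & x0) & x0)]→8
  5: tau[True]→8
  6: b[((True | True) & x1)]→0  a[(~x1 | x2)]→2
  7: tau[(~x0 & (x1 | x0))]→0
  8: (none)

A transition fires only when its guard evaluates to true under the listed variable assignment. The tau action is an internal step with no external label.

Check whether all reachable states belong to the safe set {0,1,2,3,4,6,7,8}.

Answer: INVARIANT HOLDS

Analysis:
Allowed set {0,1,2,3,4,6,7,8}
Reach set: {0,1,2,3,4,6,8}
  0: ✓
  1: ✓
  2: ✓
  3: ✓
  4: ✓
  6: ✓
  8: ✓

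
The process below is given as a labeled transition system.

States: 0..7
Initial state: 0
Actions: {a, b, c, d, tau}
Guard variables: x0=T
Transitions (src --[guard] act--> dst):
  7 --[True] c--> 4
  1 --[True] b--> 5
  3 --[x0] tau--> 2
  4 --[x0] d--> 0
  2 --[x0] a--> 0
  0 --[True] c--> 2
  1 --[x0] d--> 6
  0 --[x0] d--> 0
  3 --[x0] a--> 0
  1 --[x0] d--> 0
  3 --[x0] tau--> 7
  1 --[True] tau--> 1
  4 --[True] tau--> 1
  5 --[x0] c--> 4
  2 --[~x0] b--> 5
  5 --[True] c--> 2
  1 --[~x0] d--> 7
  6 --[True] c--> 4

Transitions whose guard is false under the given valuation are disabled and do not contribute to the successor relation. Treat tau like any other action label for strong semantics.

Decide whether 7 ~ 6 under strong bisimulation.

Compute ~ classes (split until stable):
  π0 = {{0,1,2,3,4,5,6,7}}
  π1 = {{0},{1},{2},{3},{4},{5,6,7}}
  π2 = {{0},{1},{2},{3},{4},{5},{6,7}}
7 equivalence class(es) (converged in 3)
class of 7: {6,7}; class of 6: {6,7}

Answer: BISIMILAR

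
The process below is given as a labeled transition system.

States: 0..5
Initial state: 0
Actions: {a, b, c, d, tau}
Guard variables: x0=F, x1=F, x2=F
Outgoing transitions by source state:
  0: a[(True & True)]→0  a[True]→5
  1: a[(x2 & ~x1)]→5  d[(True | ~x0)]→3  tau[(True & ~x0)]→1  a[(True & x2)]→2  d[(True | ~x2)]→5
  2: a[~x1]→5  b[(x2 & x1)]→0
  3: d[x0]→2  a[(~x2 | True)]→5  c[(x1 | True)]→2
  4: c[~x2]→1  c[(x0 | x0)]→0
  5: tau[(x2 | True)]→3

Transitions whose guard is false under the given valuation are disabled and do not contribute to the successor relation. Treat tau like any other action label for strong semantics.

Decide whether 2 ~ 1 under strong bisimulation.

Refine partition for ~:
  round 0: {{0,1,2,3,4,5}}
  round 1: {{0,2},{1},{3},{4},{5}}
  round 2: {{0},{1},{2},{3},{4},{5}}
6 equivalence class(es) (converged in 3)
class of 2: {2}; class of 1: {1}

Answer: NOT BISIMILAR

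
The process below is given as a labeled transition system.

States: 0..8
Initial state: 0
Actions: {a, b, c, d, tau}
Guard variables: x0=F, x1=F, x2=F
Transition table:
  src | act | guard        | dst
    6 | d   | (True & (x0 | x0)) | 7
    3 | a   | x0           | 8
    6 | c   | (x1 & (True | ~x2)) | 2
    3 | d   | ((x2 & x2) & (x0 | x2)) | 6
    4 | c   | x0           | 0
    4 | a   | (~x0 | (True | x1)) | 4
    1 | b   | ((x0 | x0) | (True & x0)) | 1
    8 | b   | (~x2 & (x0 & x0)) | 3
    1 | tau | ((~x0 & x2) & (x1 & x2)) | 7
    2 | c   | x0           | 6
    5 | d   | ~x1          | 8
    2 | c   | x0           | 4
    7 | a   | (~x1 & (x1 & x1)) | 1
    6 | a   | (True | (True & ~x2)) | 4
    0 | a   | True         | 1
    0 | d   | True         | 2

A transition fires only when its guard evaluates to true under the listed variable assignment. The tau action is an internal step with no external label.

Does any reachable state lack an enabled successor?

Answer: DEADLOCK at state 1

Trace:
Reachable = {0,1,2}
  0: a→1  d→2  [2 exit(s)]
  1: ∅  [deadlock]
  2: ∅  [deadlock]
witness 1: a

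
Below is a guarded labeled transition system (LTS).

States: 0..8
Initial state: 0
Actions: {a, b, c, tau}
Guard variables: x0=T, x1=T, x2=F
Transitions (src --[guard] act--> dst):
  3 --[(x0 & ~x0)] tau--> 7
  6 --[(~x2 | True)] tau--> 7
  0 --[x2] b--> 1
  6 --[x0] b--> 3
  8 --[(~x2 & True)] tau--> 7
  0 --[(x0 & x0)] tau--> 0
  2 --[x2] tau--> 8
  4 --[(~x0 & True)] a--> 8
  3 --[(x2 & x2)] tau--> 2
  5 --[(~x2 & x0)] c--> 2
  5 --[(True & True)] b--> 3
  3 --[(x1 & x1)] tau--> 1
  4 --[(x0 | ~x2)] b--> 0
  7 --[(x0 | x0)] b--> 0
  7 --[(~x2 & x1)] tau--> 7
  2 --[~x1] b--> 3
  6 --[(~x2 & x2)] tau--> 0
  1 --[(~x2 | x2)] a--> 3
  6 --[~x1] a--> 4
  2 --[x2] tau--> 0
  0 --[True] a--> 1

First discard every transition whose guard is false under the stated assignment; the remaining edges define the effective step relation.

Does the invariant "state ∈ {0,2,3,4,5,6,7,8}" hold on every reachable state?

Safe = {0,2,3,4,5,6,7,8}
Reach set: {0,1,3}
  0: ok
  1: ✗ unsafe
  3: ok
witness against invariant: a → 1

Answer: INVARIANT VIOLATED at state 1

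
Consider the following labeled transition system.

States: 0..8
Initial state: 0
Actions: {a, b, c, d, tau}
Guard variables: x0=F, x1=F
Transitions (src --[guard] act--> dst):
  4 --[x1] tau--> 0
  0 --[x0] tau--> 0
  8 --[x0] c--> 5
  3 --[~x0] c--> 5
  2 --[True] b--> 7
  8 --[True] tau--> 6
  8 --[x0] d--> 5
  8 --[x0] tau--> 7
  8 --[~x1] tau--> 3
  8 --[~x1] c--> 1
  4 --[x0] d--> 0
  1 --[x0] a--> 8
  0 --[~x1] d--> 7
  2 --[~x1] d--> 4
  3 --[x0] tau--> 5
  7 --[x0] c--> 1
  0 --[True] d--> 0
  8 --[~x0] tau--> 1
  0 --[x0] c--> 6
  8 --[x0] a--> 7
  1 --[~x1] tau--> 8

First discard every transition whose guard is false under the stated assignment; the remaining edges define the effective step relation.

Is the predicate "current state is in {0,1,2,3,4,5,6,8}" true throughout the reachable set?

Allowed set {0,1,2,3,4,5,6,8}
Reachable = {0,7}
  0: ok
  7: outside
witness against invariant: d → 7

Answer: INVARIANT VIOLATED at state 7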